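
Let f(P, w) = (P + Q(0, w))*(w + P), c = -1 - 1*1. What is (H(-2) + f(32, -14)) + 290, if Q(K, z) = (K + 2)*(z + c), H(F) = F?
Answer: 288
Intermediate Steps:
c = -2 (c = -1 - 1 = -2)
Q(K, z) = (-2 + z)*(2 + K) (Q(K, z) = (K + 2)*(z - 2) = (2 + K)*(-2 + z) = (-2 + z)*(2 + K))
f(P, w) = (P + w)*(-4 + P + 2*w) (f(P, w) = (P + (-4 - 2*0 + 2*w + 0*w))*(w + P) = (P + (-4 + 0 + 2*w + 0))*(P + w) = (P + (-4 + 2*w))*(P + w) = (-4 + P + 2*w)*(P + w) = (P + w)*(-4 + P + 2*w))
(H(-2) + f(32, -14)) + 290 = (-2 + (32**2 + 32*(-14) + 2*32*(-2 - 14) + 2*(-14)*(-2 - 14))) + 290 = (-2 + (1024 - 448 + 2*32*(-16) + 2*(-14)*(-16))) + 290 = (-2 + (1024 - 448 - 1024 + 448)) + 290 = (-2 + 0) + 290 = -2 + 290 = 288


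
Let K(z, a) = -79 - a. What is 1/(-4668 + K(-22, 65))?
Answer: -1/4812 ≈ -0.00020781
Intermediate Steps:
1/(-4668 + K(-22, 65)) = 1/(-4668 + (-79 - 1*65)) = 1/(-4668 + (-79 - 65)) = 1/(-4668 - 144) = 1/(-4812) = -1/4812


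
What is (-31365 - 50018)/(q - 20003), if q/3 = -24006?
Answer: 81383/92021 ≈ 0.88440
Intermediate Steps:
q = -72018 (q = 3*(-24006) = -72018)
(-31365 - 50018)/(q - 20003) = (-31365 - 50018)/(-72018 - 20003) = -81383/(-92021) = -81383*(-1/92021) = 81383/92021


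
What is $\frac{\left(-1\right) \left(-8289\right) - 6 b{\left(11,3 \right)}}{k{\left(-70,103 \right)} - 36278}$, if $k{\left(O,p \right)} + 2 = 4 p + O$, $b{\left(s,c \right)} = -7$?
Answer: $- \frac{8331}{35938} \approx -0.23182$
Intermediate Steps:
$k{\left(O,p \right)} = -2 + O + 4 p$ ($k{\left(O,p \right)} = -2 + \left(4 p + O\right) = -2 + \left(O + 4 p\right) = -2 + O + 4 p$)
$\frac{\left(-1\right) \left(-8289\right) - 6 b{\left(11,3 \right)}}{k{\left(-70,103 \right)} - 36278} = \frac{\left(-1\right) \left(-8289\right) - -42}{\left(-2 - 70 + 4 \cdot 103\right) - 36278} = \frac{8289 + 42}{\left(-2 - 70 + 412\right) - 36278} = \frac{8331}{340 - 36278} = \frac{8331}{-35938} = 8331 \left(- \frac{1}{35938}\right) = - \frac{8331}{35938}$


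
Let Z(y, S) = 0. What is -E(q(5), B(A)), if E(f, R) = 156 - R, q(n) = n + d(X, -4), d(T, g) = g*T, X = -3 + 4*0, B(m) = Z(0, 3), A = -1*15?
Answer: -156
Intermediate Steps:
A = -15
B(m) = 0
X = -3 (X = -3 + 0 = -3)
d(T, g) = T*g
q(n) = 12 + n (q(n) = n - 3*(-4) = n + 12 = 12 + n)
-E(q(5), B(A)) = -(156 - 1*0) = -(156 + 0) = -1*156 = -156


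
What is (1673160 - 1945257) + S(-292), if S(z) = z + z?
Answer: -272681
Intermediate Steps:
S(z) = 2*z
(1673160 - 1945257) + S(-292) = (1673160 - 1945257) + 2*(-292) = -272097 - 584 = -272681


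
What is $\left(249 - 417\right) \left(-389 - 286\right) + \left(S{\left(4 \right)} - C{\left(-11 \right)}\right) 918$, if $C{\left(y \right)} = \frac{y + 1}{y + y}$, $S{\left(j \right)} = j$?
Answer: $\frac{1283202}{11} \approx 1.1665 \cdot 10^{5}$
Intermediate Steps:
$C{\left(y \right)} = \frac{1 + y}{2 y}$
$\left(249 - 417\right) \left(-389 - 286\right) + \left(S{\left(4 \right)} - C{\left(-11 \right)}\right) 918 = \left(249 - 417\right) \left(-389 - 286\right) + \left(4 - \frac{1 - 11}{2 \left(-11\right)}\right) 918 = \left(-168\right) \left(-675\right) + \left(4 - \frac{1}{2} \left(- \frac{1}{11}\right) \left(-10\right)\right) 918 = 113400 + \left(4 - \frac{5}{11}\right) 918 = 113400 + \frac{39}{11} \cdot 918 = 113400 + \frac{35802}{11} = \frac{1283202}{11}$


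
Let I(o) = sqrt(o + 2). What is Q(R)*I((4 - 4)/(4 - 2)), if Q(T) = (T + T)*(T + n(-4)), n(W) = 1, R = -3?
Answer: 12*sqrt(2) ≈ 16.971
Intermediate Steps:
Q(T) = 2*T*(1 + T) (Q(T) = (T + T)*(T + 1) = (2*T)*(1 + T) = 2*T*(1 + T))
I(o) = sqrt(2 + o)
Q(R)*I((4 - 4)/(4 - 2)) = (2*(-3)*(1 - 3))*sqrt(2 + (4 - 4)/(4 - 2)) = (2*(-3)*(-2))*sqrt(2 + 0/2) = 12*sqrt(2 + 0*(1/2)) = 12*sqrt(2 + 0) = 12*sqrt(2)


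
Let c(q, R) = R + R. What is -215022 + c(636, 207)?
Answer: -214608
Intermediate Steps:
c(q, R) = 2*R
-215022 + c(636, 207) = -215022 + 2*207 = -215022 + 414 = -214608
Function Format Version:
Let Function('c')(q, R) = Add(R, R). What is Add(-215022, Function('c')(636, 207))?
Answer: -214608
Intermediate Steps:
Function('c')(q, R) = Mul(2, R)
Add(-215022, Function('c')(636, 207)) = Add(-215022, Mul(2, 207)) = Add(-215022, 414) = -214608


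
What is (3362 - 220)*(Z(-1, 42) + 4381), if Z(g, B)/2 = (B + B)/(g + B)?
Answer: 564897038/41 ≈ 1.3778e+7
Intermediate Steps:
Z(g, B) = 4*B/(B + g) (Z(g, B) = 2*((B + B)/(g + B)) = 2*((2*B)/(B + g)) = 2*(2*B/(B + g)) = 4*B/(B + g))
(3362 - 220)*(Z(-1, 42) + 4381) = (3362 - 220)*(4*42/(42 - 1) + 4381) = 3142*(4*42/41 + 4381) = 3142*(4*42*(1/41) + 4381) = 3142*(168/41 + 4381) = 3142*(179789/41) = 564897038/41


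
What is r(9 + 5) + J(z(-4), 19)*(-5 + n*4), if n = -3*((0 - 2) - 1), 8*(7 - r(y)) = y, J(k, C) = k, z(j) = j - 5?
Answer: -1095/4 ≈ -273.75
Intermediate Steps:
z(j) = -5 + j
r(y) = 7 - y/8
n = 9 (n = -3*(-2 - 1) = -3*(-3) = 9)
r(9 + 5) + J(z(-4), 19)*(-5 + n*4) = (7 - (9 + 5)/8) + (-5 - 4)*(-5 + 9*4) = (7 - ⅛*14) - 9*(-5 + 36) = (7 - 7/4) - 9*31 = 21/4 - 279 = -1095/4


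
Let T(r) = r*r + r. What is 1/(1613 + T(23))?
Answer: 1/2165 ≈ 0.00046189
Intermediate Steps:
T(r) = r + r² (T(r) = r² + r = r + r²)
1/(1613 + T(23)) = 1/(1613 + 23*(1 + 23)) = 1/(1613 + 23*24) = 1/(1613 + 552) = 1/2165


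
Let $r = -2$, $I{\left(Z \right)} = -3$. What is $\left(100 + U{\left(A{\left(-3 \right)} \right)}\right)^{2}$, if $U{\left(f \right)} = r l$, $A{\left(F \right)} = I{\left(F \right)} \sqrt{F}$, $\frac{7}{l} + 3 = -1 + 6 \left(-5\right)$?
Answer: $\frac{2913849}{289} \approx 10083.0$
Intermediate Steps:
$l = - \frac{7}{34}$ ($l = \frac{7}{-3 + \left(-1 + 6 \left(-5\right)\right)} = \frac{7}{-3 - 31} = \frac{7}{-34} = 7 \left(- \frac{1}{34}\right) = - \frac{7}{34} \approx -0.20588$)
$A{\left(F \right)} = - 3 \sqrt{F}$
$U{\left(f \right)} = \frac{7}{17}$ ($U{\left(f \right)} = \left(-2\right) \left(- \frac{7}{34}\right) = \frac{7}{17}$)
$\left(100 + U{\left(A{\left(-3 \right)} \right)}\right)^{2} = \left(100 + \frac{7}{17}\right)^{2} = \left(\frac{1707}{17}\right)^{2} = \frac{2913849}{289}$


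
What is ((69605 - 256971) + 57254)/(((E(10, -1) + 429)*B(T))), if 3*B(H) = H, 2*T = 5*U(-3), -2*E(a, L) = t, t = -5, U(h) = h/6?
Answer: 3122688/4315 ≈ 723.68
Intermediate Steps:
U(h) = h/6 (U(h) = h*(⅙) = h/6)
E(a, L) = 5/2 (E(a, L) = -½*(-5) = 5/2)
T = -5/4 (T = (5*((⅙)*(-3)))/2 = (5*(-½))/2 = (½)*(-5/2) = -5/4 ≈ -1.2500)
B(H) = H/3
((69605 - 256971) + 57254)/(((E(10, -1) + 429)*B(T))) = ((69605 - 256971) + 57254)/(((5/2 + 429)*((⅓)*(-5/4)))) = (-187366 + 57254)/(((863/2)*(-5/12))) = -130112/(-4315/24) = -130112*(-24/4315) = 3122688/4315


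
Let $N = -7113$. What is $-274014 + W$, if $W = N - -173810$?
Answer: $-107317$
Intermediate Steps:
$W = 166697$ ($W = -7113 - -173810 = -7113 + 173810 = 166697$)
$-274014 + W = -274014 + 166697 = -107317$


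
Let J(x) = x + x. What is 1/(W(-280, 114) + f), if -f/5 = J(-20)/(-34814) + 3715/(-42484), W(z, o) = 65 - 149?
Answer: -56886076/4753885259 ≈ -0.011966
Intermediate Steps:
J(x) = 2*x
W(z, o) = -84
f = 24545125/56886076 (f = -5*((2*(-20))/(-34814) + 3715/(-42484)) = -5*(-40*(-1/34814) + 3715*(-1/42484)) = -5*(20/17407 - 3715/42484) = -5*(-4909025/56886076) = 24545125/56886076 ≈ 0.43148)
1/(W(-280, 114) + f) = 1/(-84 + 24545125/56886076) = 1/(-4753885259/56886076) = -56886076/4753885259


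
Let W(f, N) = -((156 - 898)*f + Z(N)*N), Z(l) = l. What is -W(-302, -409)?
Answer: 391365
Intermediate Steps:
W(f, N) = -N**2 + 742*f (W(f, N) = -((156 - 898)*f + N*N) = -(-742*f + N**2) = -(N**2 - 742*f) = -N**2 + 742*f)
-W(-302, -409) = -(-1*(-409)**2 + 742*(-302)) = -(-1*167281 - 224084) = -(-167281 - 224084) = -1*(-391365) = 391365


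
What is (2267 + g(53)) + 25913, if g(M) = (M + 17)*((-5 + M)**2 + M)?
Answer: 193170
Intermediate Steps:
g(M) = (17 + M)*(M + (-5 + M)**2)
(2267 + g(53)) + 25913 = (2267 + (425 + 53**3 - 128*53 + 8*53**2)) + 25913 = (2267 + (425 + 148877 - 6784 + 8*2809)) + 25913 = (2267 + (425 + 148877 - 6784 + 22472)) + 25913 = (2267 + 164990) + 25913 = 167257 + 25913 = 193170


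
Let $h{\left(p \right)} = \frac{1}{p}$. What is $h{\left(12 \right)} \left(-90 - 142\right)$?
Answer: $- \frac{58}{3} \approx -19.333$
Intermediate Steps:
$h{\left(12 \right)} \left(-90 - 142\right) = \frac{-90 - 142}{12} = \frac{1}{12} \left(-232\right) = - \frac{58}{3}$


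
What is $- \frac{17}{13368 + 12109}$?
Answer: $- \frac{17}{25477} \approx -0.00066727$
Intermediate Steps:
$- \frac{17}{13368 + 12109} = - \frac{17}{25477}$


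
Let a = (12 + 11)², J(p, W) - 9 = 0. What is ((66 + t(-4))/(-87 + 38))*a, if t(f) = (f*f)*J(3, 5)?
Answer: -15870/7 ≈ -2267.1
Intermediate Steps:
J(p, W) = 9 (J(p, W) = 9 + 0 = 9)
t(f) = 9*f² (t(f) = (f*f)*9 = f²*9 = 9*f²)
a = 529 (a = 23² = 529)
((66 + t(-4))/(-87 + 38))*a = ((66 + 9*(-4)²)/(-87 + 38))*529 = ((66 + 9*16)/(-49))*529 = ((66 + 144)*(-1/49))*529 = (210*(-1/49))*529 = -30/7*529 = -15870/7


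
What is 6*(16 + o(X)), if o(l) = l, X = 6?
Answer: 132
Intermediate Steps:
6*(16 + o(X)) = 6*(16 + 6) = 6*22 = 132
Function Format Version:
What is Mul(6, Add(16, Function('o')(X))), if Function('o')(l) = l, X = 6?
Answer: 132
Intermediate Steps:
Mul(6, Add(16, Function('o')(X))) = Mul(6, Add(16, 6)) = Mul(6, 22) = 132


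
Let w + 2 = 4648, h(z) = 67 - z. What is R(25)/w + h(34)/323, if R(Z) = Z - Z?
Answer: 33/323 ≈ 0.10217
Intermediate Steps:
w = 4646 (w = -2 + 4648 = 4646)
R(Z) = 0
R(25)/w + h(34)/323 = 0/4646 + (67 - 1*34)/323 = 0*(1/4646) + (67 - 34)*(1/323) = 0 + 33*(1/323) = 0 + 33/323 = 33/323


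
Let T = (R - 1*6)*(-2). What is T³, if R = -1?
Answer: 2744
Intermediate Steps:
T = 14 (T = (-1 - 1*6)*(-2) = (-1 - 6)*(-2) = -7*(-2) = 14)
T³ = 14³ = 2744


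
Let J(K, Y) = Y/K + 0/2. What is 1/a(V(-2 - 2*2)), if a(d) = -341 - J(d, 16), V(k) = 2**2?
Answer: -1/345 ≈ -0.0028986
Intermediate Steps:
J(K, Y) = Y/K (J(K, Y) = Y/K + 0*(1/2) = Y/K + 0 = Y/K)
V(k) = 4
a(d) = -341 - 16/d
1/a(V(-2 - 2*2)) = 1/(-341 - 16/4) = 1/(-341 - 16*1/4) = 1/(-341 - 4) = 1/(-345) = -1/345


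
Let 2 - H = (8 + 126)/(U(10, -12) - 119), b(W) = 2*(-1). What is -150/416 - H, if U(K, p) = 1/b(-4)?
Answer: -173093/49712 ≈ -3.4819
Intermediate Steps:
b(W) = -2
U(K, p) = -1/2 (U(K, p) = 1/(-2) = -1/2)
H = 746/239 (H = 2 - (8 + 126)/(-1/2 - 119) = 2 - 134/(-239/2) = 2 - 134*(-2)/239 = 2 - 1*(-268/239) = 2 + 268/239 = 746/239 ≈ 3.1213)
-150/416 - H = -150/416 - 1*746/239 = -150*1/416 - 746/239 = -75/208 - 746/239 = -173093/49712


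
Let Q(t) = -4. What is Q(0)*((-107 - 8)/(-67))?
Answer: -460/67 ≈ -6.8657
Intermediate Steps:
Q(0)*((-107 - 8)/(-67)) = -4*(-107 - 8)/(-67) = -(-460)*(-1)/67 = -4*115/67 = -460/67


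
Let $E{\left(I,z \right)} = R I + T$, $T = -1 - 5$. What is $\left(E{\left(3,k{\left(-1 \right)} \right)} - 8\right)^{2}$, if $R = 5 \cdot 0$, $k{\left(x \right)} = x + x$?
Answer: $196$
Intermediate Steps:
$k{\left(x \right)} = 2 x$
$R = 0$
$T = -6$
$E{\left(I,z \right)} = -6$ ($E{\left(I,z \right)} = 0 I - 6 = 0 - 6 = -6$)
$\left(E{\left(3,k{\left(-1 \right)} \right)} - 8\right)^{2} = \left(-6 - 8\right)^{2} = \left(-14\right)^{2} = 196$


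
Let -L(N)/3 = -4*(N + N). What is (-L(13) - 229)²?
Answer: 292681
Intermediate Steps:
L(N) = 24*N (L(N) = -(-12)*(N + N) = -(-12)*2*N = -(-24)*N = 24*N)
(-L(13) - 229)² = (-24*13 - 229)² = (-1*312 - 229)² = (-312 - 229)² = (-541)² = 292681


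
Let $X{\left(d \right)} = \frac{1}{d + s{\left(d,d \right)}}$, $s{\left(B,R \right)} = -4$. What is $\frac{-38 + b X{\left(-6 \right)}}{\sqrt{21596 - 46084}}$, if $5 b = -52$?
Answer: $\frac{231 i \sqrt{6122}}{76525} \approx 0.23619 i$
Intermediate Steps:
$b = - \frac{52}{5}$ ($b = \frac{1}{5} \left(-52\right) = - \frac{52}{5} \approx -10.4$)
$X{\left(d \right)} = \frac{1}{-4 + d}$ ($X{\left(d \right)} = \frac{1}{d - 4} = \frac{1}{-4 + d}$)
$\frac{-38 + b X{\left(-6 \right)}}{\sqrt{21596 - 46084}} = \frac{-38 - \frac{52}{5 \left(-4 - 6\right)}}{\sqrt{21596 - 46084}} = \frac{-38 - \frac{52}{5 \left(-10\right)}}{\sqrt{-24488}} = \frac{-38 - - \frac{26}{25}}{2 i \sqrt{6122}} = \left(-38 + \frac{26}{25}\right) \left(- \frac{i \sqrt{6122}}{12244}\right) = - \frac{924 \left(- \frac{i \sqrt{6122}}{12244}\right)}{25} = \frac{231 i \sqrt{6122}}{76525}$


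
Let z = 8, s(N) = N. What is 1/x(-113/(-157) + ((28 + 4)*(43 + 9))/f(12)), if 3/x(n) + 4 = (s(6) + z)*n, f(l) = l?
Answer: 917230/1413 ≈ 649.14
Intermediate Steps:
x(n) = 3/(-4 + 14*n) (x(n) = 3/(-4 + (6 + 8)*n) = 3/(-4 + 14*n))
1/x(-113/(-157) + ((28 + 4)*(43 + 9))/f(12)) = 1/(3/(2*(-2 + 7*(-113/(-157) + ((28 + 4)*(43 + 9))/12)))) = 1/(3/(2*(-2 + 7*(-113*(-1/157) + (32*52)*(1/12))))) = 1/(3/(2*(-2 + 7*(113/157 + 1664*(1/12))))) = 1/(3/(2*(-2 + 7*(113/157 + 416/3)))) = 1/(3/(2*(-2 + 7*(65651/471)))) = 1/(3/(2*(-2 + 459557/471))) = 1/(3/(2*(458615/471))) = 1/((3/2)*(471/458615)) = 1/(1413/917230) = 917230/1413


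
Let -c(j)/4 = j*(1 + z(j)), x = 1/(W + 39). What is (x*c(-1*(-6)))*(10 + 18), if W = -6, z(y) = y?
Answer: -1568/11 ≈ -142.55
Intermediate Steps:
x = 1/33 (x = 1/(-6 + 39) = 1/33 ≈ 0.030303)
c(j) = -4*j*(1 + j)
(x*c(-1*(-6)))*(10 + 18) = ((-4*(-1*(-6))*(1 - 1*(-6)))/33)*(10 + 18) = ((-4*6*(1 + 6))/33)*28 = ((-4*6*7)/33)*28 = ((1/33)*(-168))*28 = -56/11*28 = -1568/11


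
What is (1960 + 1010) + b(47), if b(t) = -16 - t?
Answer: 2907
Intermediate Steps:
(1960 + 1010) + b(47) = (1960 + 1010) + (-16 - 1*47) = 2970 + (-16 - 47) = 2970 - 63 = 2907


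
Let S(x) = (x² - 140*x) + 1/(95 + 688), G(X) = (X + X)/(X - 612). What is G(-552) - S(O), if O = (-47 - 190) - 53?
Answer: -9471017761/75951 ≈ -1.2470e+5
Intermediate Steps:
G(X) = 2*X/(-612 + X) (G(X) = (2*X)/(-612 + X) = 2*X/(-612 + X))
O = -290 (O = -237 - 53 = -290)
S(x) = 1/783 + x² - 140*x (S(x) = (x² - 140*x) + 1/783 = 1/783 + x² - 140*x)
G(-552) - S(O) = 2*(-552)/(-612 - 552) - (1/783 + (-290)² - 140*(-290)) = 2*(-552)/(-1164) - (1/783 + 84100 + 40600) = 2*(-552)*(-1/1164) - 1*97640101/783 = 92/97 - 97640101/783 = -9471017761/75951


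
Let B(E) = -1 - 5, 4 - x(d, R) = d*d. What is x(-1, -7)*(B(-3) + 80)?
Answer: 222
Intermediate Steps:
x(d, R) = 4 - d² (x(d, R) = 4 - d*d = 4 - d²)
B(E) = -6
x(-1, -7)*(B(-3) + 80) = (4 - 1*(-1)²)*(-6 + 80) = (4 - 1*1)*74 = (4 - 1)*74 = 3*74 = 222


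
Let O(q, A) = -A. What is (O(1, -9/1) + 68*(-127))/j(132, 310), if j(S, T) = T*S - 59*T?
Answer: -8627/22630 ≈ -0.38122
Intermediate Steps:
j(S, T) = -59*T + S*T (j(S, T) = S*T - 59*T = -59*T + S*T)
(O(1, -9/1) + 68*(-127))/j(132, 310) = (-(-9)/1 + 68*(-127))/((310*(-59 + 132))) = (-(-9) - 8636)/((310*73)) = (-1*(-9) - 8636)/22630 = (9 - 8636)*(1/22630) = -8627*1/22630 = -8627/22630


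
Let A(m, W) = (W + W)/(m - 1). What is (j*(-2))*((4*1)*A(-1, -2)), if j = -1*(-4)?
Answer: -64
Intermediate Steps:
j = 4
A(m, W) = 2*W/(-1 + m) (A(m, W) = (2*W)/(-1 + m) = 2*W/(-1 + m))
(j*(-2))*((4*1)*A(-1, -2)) = (4*(-2))*((4*1)*(2*(-2)/(-1 - 1))) = -32*2*(-2)/(-2) = -32*2*(-2)*(-1/2) = -32*2 = -8*8 = -64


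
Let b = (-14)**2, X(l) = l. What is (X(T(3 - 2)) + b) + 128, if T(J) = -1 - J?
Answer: 322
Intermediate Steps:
b = 196
(X(T(3 - 2)) + b) + 128 = ((-1 - (3 - 2)) + 196) + 128 = ((-1 - 1*1) + 196) + 128 = ((-1 - 1) + 196) + 128 = (-2 + 196) + 128 = 194 + 128 = 322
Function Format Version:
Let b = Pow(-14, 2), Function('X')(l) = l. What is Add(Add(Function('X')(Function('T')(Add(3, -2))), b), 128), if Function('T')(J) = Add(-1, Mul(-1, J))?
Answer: 322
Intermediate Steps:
b = 196
Add(Add(Function('X')(Function('T')(Add(3, -2))), b), 128) = Add(Add(Add(-1, Mul(-1, Add(3, -2))), 196), 128) = Add(Add(Add(-1, Mul(-1, 1)), 196), 128) = Add(Add(Add(-1, -1), 196), 128) = Add(Add(-2, 196), 128) = Add(194, 128) = 322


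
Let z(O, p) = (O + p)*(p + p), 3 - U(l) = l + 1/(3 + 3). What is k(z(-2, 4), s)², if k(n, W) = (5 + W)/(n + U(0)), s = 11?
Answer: 9216/12769 ≈ 0.72175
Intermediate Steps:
U(l) = 17/6 - l (U(l) = 3 - (l + 1/(3 + 3)) = 3 - (l + 1/6) = 3 - (l + ⅙) = 3 - (⅙ + l) = 3 + (-⅙ - l) = 17/6 - l)
z(O, p) = 2*p*(O + p) (z(O, p) = (O + p)*(2*p) = 2*p*(O + p))
k(n, W) = (5 + W)/(17/6 + n) (k(n, W) = (5 + W)/(n + (17/6 - 1*0)) = (5 + W)/(n + (17/6 + 0)) = (5 + W)/(n + 17/6) = (5 + W)/(17/6 + n))
k(z(-2, 4), s)² = (6*(5 + 11)/(17 + 6*(2*4*(-2 + 4))))² = (6*16/(17 + 6*(2*4*2)))² = (6*16/(17 + 6*16))² = (6*16/(17 + 96))² = (6*16/113)² = (6*(1/113)*16)² = (96/113)² = 9216/12769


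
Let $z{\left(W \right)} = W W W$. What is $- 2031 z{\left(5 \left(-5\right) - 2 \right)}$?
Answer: $39976173$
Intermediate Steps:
$z{\left(W \right)} = W^{3}$ ($z{\left(W \right)} = W^{2} W = W^{3}$)
$- 2031 z{\left(5 \left(-5\right) - 2 \right)} = - 2031 \left(5 \left(-5\right) - 2\right)^{3} = - 2031 \left(-25 - 2\right)^{3} = - 2031 \left(-27\right)^{3} = \left(-2031\right) \left(-19683\right) = 39976173$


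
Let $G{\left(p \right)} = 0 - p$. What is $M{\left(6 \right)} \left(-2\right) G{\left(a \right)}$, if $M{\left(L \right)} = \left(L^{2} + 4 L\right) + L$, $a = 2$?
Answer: $264$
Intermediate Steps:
$M{\left(L \right)} = L^{2} + 5 L$
$G{\left(p \right)} = - p$
$M{\left(6 \right)} \left(-2\right) G{\left(a \right)} = 6 \left(5 + 6\right) \left(-2\right) \left(\left(-1\right) 2\right) = 6 \cdot 11 \left(-2\right) \left(-2\right) = 66 \left(-2\right) \left(-2\right) = \left(-132\right) \left(-2\right) = 264$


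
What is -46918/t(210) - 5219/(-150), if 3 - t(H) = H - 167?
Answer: 362323/300 ≈ 1207.7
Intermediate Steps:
t(H) = 170 - H (t(H) = 3 - (H - 167) = 3 - (-167 + H) = 3 + (167 - H) = 170 - H)
-46918/t(210) - 5219/(-150) = -46918/(170 - 1*210) - 5219/(-150) = -46918/(170 - 210) - 5219*(-1/150) = -46918/(-40) + 5219/150 = -46918*(-1/40) + 5219/150 = 23459/20 + 5219/150 = 362323/300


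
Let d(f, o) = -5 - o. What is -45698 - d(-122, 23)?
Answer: -45670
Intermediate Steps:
-45698 - d(-122, 23) = -45698 - (-5 - 1*23) = -45698 - (-5 - 23) = -45698 - 1*(-28) = -45698 + 28 = -45670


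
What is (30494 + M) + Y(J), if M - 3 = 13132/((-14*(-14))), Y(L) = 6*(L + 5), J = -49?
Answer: 30300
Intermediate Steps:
Y(L) = 30 + 6*L (Y(L) = 6*(5 + L) = 30 + 6*L)
M = 70 (M = 3 + 13132/((-14*(-14))) = 3 + 13132/196 = 3 + 13132*(1/196) = 3 + 67 = 70)
(30494 + M) + Y(J) = (30494 + 70) + (30 + 6*(-49)) = 30564 + (30 - 294) = 30564 - 264 = 30300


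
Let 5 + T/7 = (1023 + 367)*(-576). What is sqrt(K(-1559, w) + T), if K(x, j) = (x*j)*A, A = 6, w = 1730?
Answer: I*sqrt(21786935) ≈ 4667.6*I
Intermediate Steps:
K(x, j) = 6*j*x (K(x, j) = (x*j)*6 = (j*x)*6 = 6*j*x)
T = -5604515 (T = -35 + 7*((1023 + 367)*(-576)) = -35 + 7*(1390*(-576)) = -35 + 7*(-800640) = -35 - 5604480 = -5604515)
sqrt(K(-1559, w) + T) = sqrt(6*1730*(-1559) - 5604515) = sqrt(-16182420 - 5604515) = sqrt(-21786935) = I*sqrt(21786935)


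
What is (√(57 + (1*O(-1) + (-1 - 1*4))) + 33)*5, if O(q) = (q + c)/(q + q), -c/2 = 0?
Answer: 165 + 5*√210/2 ≈ 201.23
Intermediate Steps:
c = 0 (c = -2*0 = 0)
O(q) = ½ (O(q) = (q + 0)/(q + q) = q/((2*q)) = q*(1/(2*q)) = ½)
(√(57 + (1*O(-1) + (-1 - 1*4))) + 33)*5 = (√(57 + (1*(½) + (-1 - 1*4))) + 33)*5 = (√(57 + (½ + (-1 - 4))) + 33)*5 = (√(57 + (½ - 5)) + 33)*5 = (√(57 - 9/2) + 33)*5 = (√(105/2) + 33)*5 = (√210/2 + 33)*5 = (33 + √210/2)*5 = 165 + 5*√210/2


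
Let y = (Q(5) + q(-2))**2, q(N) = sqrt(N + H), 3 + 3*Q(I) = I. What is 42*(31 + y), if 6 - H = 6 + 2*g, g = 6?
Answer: 2198/3 + 56*I*sqrt(14) ≈ 732.67 + 209.53*I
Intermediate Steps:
H = -12 (H = 6 - (6 + 2*6) = 6 - (6 + 12) = 6 - 1*18 = 6 - 18 = -12)
Q(I) = -1 + I/3
q(N) = sqrt(-12 + N) (q(N) = sqrt(N - 12) = sqrt(-12 + N))
y = (2/3 + I*sqrt(14))**2 (y = ((-1 + (1/3)*5) + sqrt(-12 - 2))**2 = ((-1 + 5/3) + sqrt(-14))**2 = (2/3 + I*sqrt(14))**2 ≈ -13.556 + 4.9889*I)
42*(31 + y) = 42*(31 + (-122/9 + 4*I*sqrt(14)/3)) = 42*(157/9 + 4*I*sqrt(14)/3) = 2198/3 + 56*I*sqrt(14)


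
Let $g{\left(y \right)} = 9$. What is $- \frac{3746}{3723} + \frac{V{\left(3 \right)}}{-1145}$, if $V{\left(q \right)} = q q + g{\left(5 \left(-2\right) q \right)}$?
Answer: $- \frac{4356184}{4262835} \approx -1.0219$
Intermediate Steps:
$V{\left(q \right)} = 9 + q^{2}$ ($V{\left(q \right)} = q q + 9 = q^{2} + 9 = 9 + q^{2}$)
$- \frac{3746}{3723} + \frac{V{\left(3 \right)}}{-1145} = - \frac{3746}{3723} + \frac{9 + 3^{2}}{-1145} = \left(-3746\right) \frac{1}{3723} + \left(9 + 9\right) \left(- \frac{1}{1145}\right) = - \frac{3746}{3723} + 18 \left(- \frac{1}{1145}\right) = - \frac{3746}{3723} - \frac{18}{1145} = - \frac{4356184}{4262835}$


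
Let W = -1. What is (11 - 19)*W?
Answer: 8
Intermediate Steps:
(11 - 19)*W = (11 - 19)*(-1) = -8*(-1) = 8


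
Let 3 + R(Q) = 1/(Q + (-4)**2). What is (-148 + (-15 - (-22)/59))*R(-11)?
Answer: 26866/59 ≈ 455.36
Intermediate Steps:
R(Q) = -3 + 1/(16 + Q) (R(Q) = -3 + 1/(Q + (-4)**2) = -3 + 1/(Q + 16) = -3 + 1/(16 + Q))
(-148 + (-15 - (-22)/59))*R(-11) = (-148 + (-15 - (-22)/59))*((-47 - 3*(-11))/(16 - 11)) = (-148 + (-15 - (-22)/59))*((-47 + 33)/5) = (-148 + (-15 - 1*(-22/59)))*((1/5)*(-14)) = (-148 + (-15 + 22/59))*(-14/5) = (-148 - 863/59)*(-14/5) = -9595/59*(-14/5) = 26866/59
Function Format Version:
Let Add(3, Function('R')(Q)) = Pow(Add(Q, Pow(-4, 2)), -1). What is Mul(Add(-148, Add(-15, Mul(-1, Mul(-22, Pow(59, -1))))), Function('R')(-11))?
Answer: Rational(26866, 59) ≈ 455.36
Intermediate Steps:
Function('R')(Q) = Add(-3, Pow(Add(16, Q), -1)) (Function('R')(Q) = Add(-3, Pow(Add(Q, Pow(-4, 2)), -1)) = Add(-3, Pow(Add(Q, 16), -1)) = Add(-3, Pow(Add(16, Q), -1)))
Mul(Add(-148, Add(-15, Mul(-1, Mul(-22, Pow(59, -1))))), Function('R')(-11)) = Mul(Add(-148, Add(-15, Mul(-1, Mul(-22, Pow(59, -1))))), Mul(Pow(Add(16, -11), -1), Add(-47, Mul(-3, -11)))) = Mul(Add(-148, Add(-15, Mul(-1, Mul(-22, Rational(1, 59))))), Mul(Pow(5, -1), Add(-47, 33))) = Mul(Add(-148, Add(-15, Mul(-1, Rational(-22, 59)))), Mul(Rational(1, 5), -14)) = Mul(Add(-148, Add(-15, Rational(22, 59))), Rational(-14, 5)) = Mul(Add(-148, Rational(-863, 59)), Rational(-14, 5)) = Mul(Rational(-9595, 59), Rational(-14, 5)) = Rational(26866, 59)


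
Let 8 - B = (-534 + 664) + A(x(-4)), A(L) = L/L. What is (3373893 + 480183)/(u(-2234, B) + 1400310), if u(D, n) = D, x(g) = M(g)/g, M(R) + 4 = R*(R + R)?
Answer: 963519/349519 ≈ 2.7567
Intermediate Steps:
M(R) = -4 + 2*R**2 (M(R) = -4 + R*(R + R) = -4 + R*(2*R) = -4 + 2*R**2)
x(g) = (-4 + 2*g**2)/g
A(L) = 1
B = -123 (B = 8 - ((-534 + 664) + 1) = 8 - (130 + 1) = 8 - 1*131 = 8 - 131 = -123)
(3373893 + 480183)/(u(-2234, B) + 1400310) = (3373893 + 480183)/(-2234 + 1400310) = 3854076/1398076 = 3854076*(1/1398076) = 963519/349519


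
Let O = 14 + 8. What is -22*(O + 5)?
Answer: -594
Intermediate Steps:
O = 22
-22*(O + 5) = -22*(22 + 5) = -22*27 = -594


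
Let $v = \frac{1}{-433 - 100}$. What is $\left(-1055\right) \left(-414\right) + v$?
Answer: $\frac{232798409}{533} \approx 4.3677 \cdot 10^{5}$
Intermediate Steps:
$v = - \frac{1}{533}$ ($v = \frac{1}{-533} = - \frac{1}{533} \approx -0.0018762$)
$\left(-1055\right) \left(-414\right) + v = \left(-1055\right) \left(-414\right) - \frac{1}{533} = 436770 - \frac{1}{533} = \frac{232798409}{533}$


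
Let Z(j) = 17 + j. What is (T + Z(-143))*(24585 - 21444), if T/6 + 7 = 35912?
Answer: 676269864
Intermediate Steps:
T = 215430 (T = -42 + 6*35912 = -42 + 215472 = 215430)
(T + Z(-143))*(24585 - 21444) = (215430 + (17 - 143))*(24585 - 21444) = (215430 - 126)*3141 = 215304*3141 = 676269864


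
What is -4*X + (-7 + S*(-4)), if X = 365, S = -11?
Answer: -1423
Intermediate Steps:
-4*X + (-7 + S*(-4)) = -4*365 + (-7 - 11*(-4)) = -1460 + (-7 + 44) = -1460 + 37 = -1423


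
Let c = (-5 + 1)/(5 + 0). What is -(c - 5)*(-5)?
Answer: -29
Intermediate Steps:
c = -4/5 ≈ -0.80000
-(c - 5)*(-5) = -(-4/5 - 5)*(-5) = -(-29)*(-5)/5 = -1*29 = -29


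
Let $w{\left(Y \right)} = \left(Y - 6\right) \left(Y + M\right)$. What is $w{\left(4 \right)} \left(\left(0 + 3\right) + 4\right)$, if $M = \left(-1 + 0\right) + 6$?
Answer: $-126$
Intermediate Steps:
$M = 5$ ($M = -1 + 6 = 5$)
$w{\left(Y \right)} = \left(-6 + Y\right) \left(5 + Y\right)$ ($w{\left(Y \right)} = \left(Y - 6\right) \left(Y + 5\right) = \left(Y - 6\right) \left(5 + Y\right) = \left(-6 + Y\right) \left(5 + Y\right)$)
$w{\left(4 \right)} \left(\left(0 + 3\right) + 4\right) = \left(-30 + 4^{2} - 4\right) \left(\left(0 + 3\right) + 4\right) = \left(-30 + 16 - 4\right) \left(3 + 4\right) = \left(-18\right) 7 = -126$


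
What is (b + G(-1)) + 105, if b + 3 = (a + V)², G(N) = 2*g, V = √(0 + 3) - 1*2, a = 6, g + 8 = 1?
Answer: 107 + 8*√3 ≈ 120.86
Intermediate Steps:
g = -7 (g = -8 + 1 = -7)
V = -2 + √3 (V = √3 - 2 = -2 + √3 ≈ -0.26795)
G(N) = -14 (G(N) = 2*(-7) = -14)
b = -3 + (4 + √3)² (b = -3 + (6 + (-2 + √3))² = -3 + (4 + √3)² ≈ 29.856)
(b + G(-1)) + 105 = ((16 + 8*√3) - 14) + 105 = (2 + 8*√3) + 105 = 107 + 8*√3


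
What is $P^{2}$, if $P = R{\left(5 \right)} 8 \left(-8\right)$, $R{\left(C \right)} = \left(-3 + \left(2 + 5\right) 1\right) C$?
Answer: $1638400$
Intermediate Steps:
$R{\left(C \right)} = 4 C$ ($R{\left(C \right)} = \left(-3 + 7 \cdot 1\right) C = \left(-3 + 7\right) C = 4 C$)
$P = -1280$ ($P = 4 \cdot 5 \cdot 8 \left(-8\right) = 20 \cdot 8 \left(-8\right) = 160 \left(-8\right) = -1280$)
$P^{2} = \left(-1280\right)^{2} = 1638400$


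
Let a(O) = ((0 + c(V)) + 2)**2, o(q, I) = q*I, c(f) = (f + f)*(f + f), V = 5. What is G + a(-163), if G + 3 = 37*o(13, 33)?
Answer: 26274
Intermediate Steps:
c(f) = 4*f**2 (c(f) = (2*f)*(2*f) = 4*f**2)
o(q, I) = I*q
a(O) = 10404 (a(O) = ((0 + 4*5**2) + 2)**2 = ((0 + 4*25) + 2)**2 = ((0 + 100) + 2)**2 = (100 + 2)**2 = 102**2 = 10404)
G = 15870 (G = -3 + 37*(33*13) = -3 + 37*429 = -3 + 15873 = 15870)
G + a(-163) = 15870 + 10404 = 26274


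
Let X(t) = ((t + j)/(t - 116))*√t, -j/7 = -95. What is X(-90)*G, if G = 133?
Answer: -229425*I*√10/206 ≈ -3521.9*I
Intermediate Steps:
j = 665 (j = -7*(-95) = 665)
X(t) = √t*(665 + t)/(-116 + t) (X(t) = ((t + 665)/(t - 116))*√t = ((665 + t)/(-116 + t))*√t = √t*(665 + t)/(-116 + t))
X(-90)*G = (√(-90)*(665 - 90)/(-116 - 90))*133 = ((3*I*√10)*575/(-206))*133 = ((3*I*√10)*(-1/206)*575)*133 = -1725*I*√10/206*133 = -229425*I*√10/206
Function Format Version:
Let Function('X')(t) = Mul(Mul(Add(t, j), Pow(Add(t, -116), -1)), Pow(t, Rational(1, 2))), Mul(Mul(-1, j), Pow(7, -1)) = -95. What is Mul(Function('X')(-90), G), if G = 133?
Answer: Mul(Rational(-229425, 206), I, Pow(10, Rational(1, 2))) ≈ Mul(-3521.9, I)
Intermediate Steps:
j = 665 (j = Mul(-7, -95) = 665)
Function('X')(t) = Mul(Pow(t, Rational(1, 2)), Pow(Add(-116, t), -1), Add(665, t)) (Function('X')(t) = Mul(Mul(Add(t, 665), Pow(Add(t, -116), -1)), Pow(t, Rational(1, 2))) = Mul(Mul(Add(665, t), Pow(Add(-116, t), -1)), Pow(t, Rational(1, 2))) = Mul(Mul(Pow(Add(-116, t), -1), Add(665, t)), Pow(t, Rational(1, 2))) = Mul(Pow(t, Rational(1, 2)), Pow(Add(-116, t), -1), Add(665, t)))
Mul(Function('X')(-90), G) = Mul(Mul(Pow(-90, Rational(1, 2)), Pow(Add(-116, -90), -1), Add(665, -90)), 133) = Mul(Mul(Mul(3, I, Pow(10, Rational(1, 2))), Pow(-206, -1), 575), 133) = Mul(Mul(Mul(3, I, Pow(10, Rational(1, 2))), Rational(-1, 206), 575), 133) = Mul(Mul(Rational(-1725, 206), I, Pow(10, Rational(1, 2))), 133) = Mul(Rational(-229425, 206), I, Pow(10, Rational(1, 2)))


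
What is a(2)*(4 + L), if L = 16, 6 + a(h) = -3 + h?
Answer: -140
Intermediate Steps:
a(h) = -9 + h (a(h) = -6 + (-3 + h) = -9 + h)
a(2)*(4 + L) = (-9 + 2)*(4 + 16) = -7*20 = -140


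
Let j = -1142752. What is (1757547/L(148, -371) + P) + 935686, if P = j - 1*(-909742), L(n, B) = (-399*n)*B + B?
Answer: 15394172054143/21907921 ≈ 7.0268e+5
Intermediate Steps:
L(n, B) = B - 399*B*n (L(n, B) = -399*B*n + B = B - 399*B*n)
P = -233010 (P = -1142752 - 1*(-909742) = -1142752 + 909742 = -233010)
(1757547/L(148, -371) + P) + 935686 = (1757547/((-371*(1 - 399*148))) - 233010) + 935686 = (1757547/((-371*(1 - 59052))) - 233010) + 935686 = (1757547/((-371*(-59051))) - 233010) + 935686 = (1757547/21907921 - 233010) + 935686 = -5104762914663/21907921 + 935686 = 15394172054143/21907921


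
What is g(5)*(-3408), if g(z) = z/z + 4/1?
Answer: -17040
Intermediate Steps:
g(z) = 5 (g(z) = 1 + 4*1 = 1 + 4 = 5)
g(5)*(-3408) = 5*(-3408) = -17040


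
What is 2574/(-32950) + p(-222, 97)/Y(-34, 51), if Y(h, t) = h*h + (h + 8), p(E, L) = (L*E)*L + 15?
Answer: -6882830847/3723350 ≈ -1848.6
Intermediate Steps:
p(E, L) = 15 + E*L² (p(E, L) = (E*L)*L + 15 = E*L² + 15 = 15 + E*L²)
Y(h, t) = 8 + h + h² (Y(h, t) = h² + (8 + h) = 8 + h + h²)
2574/(-32950) + p(-222, 97)/Y(-34, 51) = 2574/(-32950) + (15 - 222*97²)/(8 - 34 + (-34)²) = 2574*(-1/32950) + (15 - 222*9409)/(8 - 34 + 1156) = -1287/16475 + (15 - 2088798)/1130 = -1287/16475 - 2088783*1/1130 = -1287/16475 - 2088783/1130 = -6882830847/3723350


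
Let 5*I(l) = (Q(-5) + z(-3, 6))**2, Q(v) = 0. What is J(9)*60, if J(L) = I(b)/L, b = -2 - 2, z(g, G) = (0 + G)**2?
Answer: 1728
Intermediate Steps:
z(g, G) = G**2
b = -4
I(l) = 1296/5 (I(l) = (0 + 6**2)**2/5 = (0 + 36)**2/5 = (1/5)*36**2 = (1/5)*1296 = 1296/5)
J(L) = 1296/(5*L)
J(9)*60 = ((1296/5)/9)*60 = ((1296/5)*(1/9))*60 = (144/5)*60 = 1728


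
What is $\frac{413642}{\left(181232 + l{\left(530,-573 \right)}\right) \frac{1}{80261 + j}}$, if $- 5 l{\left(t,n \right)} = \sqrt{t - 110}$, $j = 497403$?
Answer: $\frac{54130847746923520}{41056297259} + \frac{119473046144 \sqrt{105}}{41056297259} \approx 1.3185 \cdot 10^{6}$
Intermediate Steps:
$l{\left(t,n \right)} = - \frac{\sqrt{-110 + t}}{5}$ ($l{\left(t,n \right)} = - \frac{\sqrt{t - 110}}{5} = - \frac{\sqrt{-110 + t}}{5}$)
$\frac{413642}{\left(181232 + l{\left(530,-573 \right)}\right) \frac{1}{80261 + j}} = \frac{413642}{\left(181232 - \frac{\sqrt{-110 + 530}}{5}\right) \frac{1}{80261 + 497403}} = \frac{413642}{\left(181232 - \frac{\sqrt{420}}{5}\right) \frac{1}{577664}} = \frac{413642}{\left(181232 - \frac{2 \sqrt{105}}{5}\right) \frac{1}{577664}} = \frac{413642}{\frac{11327}{36104} - \frac{\sqrt{105}}{1444160}}$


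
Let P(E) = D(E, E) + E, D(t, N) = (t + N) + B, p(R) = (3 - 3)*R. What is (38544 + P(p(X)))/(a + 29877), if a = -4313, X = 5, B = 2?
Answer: 19273/12782 ≈ 1.5078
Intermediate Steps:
p(R) = 0 (p(R) = 0*R = 0)
D(t, N) = 2 + N + t (D(t, N) = (t + N) + 2 = (N + t) + 2 = 2 + N + t)
P(E) = 2 + 3*E (P(E) = (2 + E + E) + E = (2 + 2*E) + E = 2 + 3*E)
(38544 + P(p(X)))/(a + 29877) = (38544 + (2 + 3*0))/(-4313 + 29877) = (38544 + (2 + 0))/25564 = (38544 + 2)*(1/25564) = 38546*(1/25564) = 19273/12782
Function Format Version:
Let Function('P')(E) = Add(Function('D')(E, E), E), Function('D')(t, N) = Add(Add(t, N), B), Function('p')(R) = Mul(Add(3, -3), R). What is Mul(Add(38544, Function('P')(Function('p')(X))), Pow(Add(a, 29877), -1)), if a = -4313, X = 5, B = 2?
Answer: Rational(19273, 12782) ≈ 1.5078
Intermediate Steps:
Function('p')(R) = 0 (Function('p')(R) = Mul(0, R) = 0)
Function('D')(t, N) = Add(2, N, t) (Function('D')(t, N) = Add(Add(t, N), 2) = Add(Add(N, t), 2) = Add(2, N, t))
Function('P')(E) = Add(2, Mul(3, E)) (Function('P')(E) = Add(Add(2, E, E), E) = Add(Add(2, Mul(2, E)), E) = Add(2, Mul(3, E)))
Mul(Add(38544, Function('P')(Function('p')(X))), Pow(Add(a, 29877), -1)) = Mul(Add(38544, Add(2, Mul(3, 0))), Pow(Add(-4313, 29877), -1)) = Mul(Add(38544, Add(2, 0)), Pow(25564, -1)) = Mul(Add(38544, 2), Rational(1, 25564)) = Mul(38546, Rational(1, 25564)) = Rational(19273, 12782)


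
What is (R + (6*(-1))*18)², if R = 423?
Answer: 99225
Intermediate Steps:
(R + (6*(-1))*18)² = (423 + (6*(-1))*18)² = (423 - 6*18)² = (423 - 108)² = 315² = 99225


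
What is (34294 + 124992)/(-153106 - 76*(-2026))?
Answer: 79643/435 ≈ 183.09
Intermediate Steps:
(34294 + 124992)/(-153106 - 76*(-2026)) = 159286/(-153106 + 153976) = 159286/870 = 159286*(1/870) = 79643/435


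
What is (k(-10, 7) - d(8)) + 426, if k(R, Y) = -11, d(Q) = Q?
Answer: 407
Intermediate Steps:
(k(-10, 7) - d(8)) + 426 = (-11 - 1*8) + 426 = (-11 - 8) + 426 = -19 + 426 = 407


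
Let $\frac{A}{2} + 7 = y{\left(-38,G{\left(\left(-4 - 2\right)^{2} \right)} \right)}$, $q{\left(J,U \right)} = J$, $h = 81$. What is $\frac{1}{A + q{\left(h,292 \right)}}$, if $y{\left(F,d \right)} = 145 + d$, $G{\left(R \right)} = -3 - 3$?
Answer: $\frac{1}{345} \approx 0.0028986$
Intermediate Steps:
$G{\left(R \right)} = -6$ ($G{\left(R \right)} = -3 - 3 = -6$)
$A = 264$ ($A = -14 + 2 \left(145 - 6\right) = -14 + 2 \cdot 139 = -14 + 278 = 264$)
$\frac{1}{A + q{\left(h,292 \right)}} = \frac{1}{264 + 81} = \frac{1}{345}$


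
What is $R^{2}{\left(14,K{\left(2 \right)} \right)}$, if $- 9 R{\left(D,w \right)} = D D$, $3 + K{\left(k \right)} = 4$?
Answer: $\frac{38416}{81} \approx 474.27$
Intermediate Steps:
$K{\left(k \right)} = 1$ ($K{\left(k \right)} = -3 + 4 = 1$)
$R{\left(D,w \right)} = - \frac{D^{2}}{9}$ ($R{\left(D,w \right)} = - \frac{D D}{9} = - \frac{D^{2}}{9}$)
$R^{2}{\left(14,K{\left(2 \right)} \right)} = \left(- \frac{14^{2}}{9}\right)^{2} = \left(\left(- \frac{1}{9}\right) 196\right)^{2} = \left(- \frac{196}{9}\right)^{2} = \frac{38416}{81}$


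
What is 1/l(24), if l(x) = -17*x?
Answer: -1/408 ≈ -0.0024510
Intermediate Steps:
1/l(24) = 1/(-17*24) = 1/(-408) = -1/408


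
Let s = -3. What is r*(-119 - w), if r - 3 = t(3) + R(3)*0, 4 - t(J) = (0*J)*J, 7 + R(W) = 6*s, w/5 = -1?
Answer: -798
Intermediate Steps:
w = -5 (w = 5*(-1) = -5)
R(W) = -25 (R(W) = -7 + 6*(-3) = -7 - 18 = -25)
t(J) = 4 (t(J) = 4 - 0*J*J = 4 - 0*J = 4 - 1*0 = 4 + 0 = 4)
r = 7 (r = 3 + (4 - 25*0) = 3 + (4 + 0) = 3 + 4 = 7)
r*(-119 - w) = 7*(-119 - 1*(-5)) = 7*(-119 + 5) = 7*(-114) = -798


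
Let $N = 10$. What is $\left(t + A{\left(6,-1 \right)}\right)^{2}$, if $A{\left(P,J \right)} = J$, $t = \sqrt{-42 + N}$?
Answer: $\left(1 - 4 i \sqrt{2}\right)^{2} \approx -31.0 - 11.314 i$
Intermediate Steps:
$t = 4 i \sqrt{2}$ ($t = \sqrt{-42 + 10} = \sqrt{-32} = 4 i \sqrt{2} \approx 5.6569 i$)
$\left(t + A{\left(6,-1 \right)}\right)^{2} = \left(4 i \sqrt{2} - 1\right)^{2} = \left(-1 + 4 i \sqrt{2}\right)^{2}$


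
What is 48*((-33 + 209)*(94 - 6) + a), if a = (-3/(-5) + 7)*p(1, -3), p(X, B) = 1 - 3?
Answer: 3713472/5 ≈ 7.4269e+5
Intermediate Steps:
p(X, B) = -2
a = -76/5 (a = (-3/(-5) + 7)*(-2) = (-3*(-⅕) + 7)*(-2) = (⅗ + 7)*(-2) = (38/5)*(-2) = -76/5 ≈ -15.200)
48*((-33 + 209)*(94 - 6) + a) = 48*((-33 + 209)*(94 - 6) - 76/5) = 48*(176*88 - 76/5) = 48*(15488 - 76/5) = 48*(77364/5) = 3713472/5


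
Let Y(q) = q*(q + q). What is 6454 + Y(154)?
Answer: 53886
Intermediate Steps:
Y(q) = 2*q² (Y(q) = q*(2*q) = 2*q²)
6454 + Y(154) = 6454 + 2*154² = 6454 + 2*23716 = 6454 + 47432 = 53886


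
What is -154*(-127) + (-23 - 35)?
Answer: 19500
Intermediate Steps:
-154*(-127) + (-23 - 35) = 19558 - 58 = 19500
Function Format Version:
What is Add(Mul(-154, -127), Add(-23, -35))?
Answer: 19500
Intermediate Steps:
Add(Mul(-154, -127), Add(-23, -35)) = Add(19558, -58) = 19500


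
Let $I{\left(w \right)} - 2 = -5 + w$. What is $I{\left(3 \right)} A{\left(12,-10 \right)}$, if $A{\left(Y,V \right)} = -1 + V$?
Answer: $0$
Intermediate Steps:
$I{\left(w \right)} = -3 + w$ ($I{\left(w \right)} = 2 + \left(-5 + w\right) = -3 + w$)
$I{\left(3 \right)} A{\left(12,-10 \right)} = \left(-3 + 3\right) \left(-1 - 10\right) = 0 \left(-11\right) = 0$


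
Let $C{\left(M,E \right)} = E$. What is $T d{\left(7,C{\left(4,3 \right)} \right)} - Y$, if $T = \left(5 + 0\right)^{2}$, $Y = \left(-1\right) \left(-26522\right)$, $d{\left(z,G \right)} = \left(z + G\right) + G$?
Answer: $-26197$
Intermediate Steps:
$d{\left(z,G \right)} = z + 2 G$ ($d{\left(z,G \right)} = \left(G + z\right) + G = z + 2 G$)
$Y = 26522$
$T = 25$ ($T = 5^{2} = 25$)
$T d{\left(7,C{\left(4,3 \right)} \right)} - Y = 25 \left(7 + 2 \cdot 3\right) - 26522 = 25 \left(7 + 6\right) - 26522 = 25 \cdot 13 - 26522 = 325 - 26522 = -26197$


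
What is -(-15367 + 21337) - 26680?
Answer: -32650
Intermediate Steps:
-(-15367 + 21337) - 26680 = -1*5970 - 26680 = -5970 - 26680 = -32650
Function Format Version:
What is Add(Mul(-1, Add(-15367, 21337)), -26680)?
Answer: -32650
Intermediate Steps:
Add(Mul(-1, Add(-15367, 21337)), -26680) = Add(Mul(-1, 5970), -26680) = Add(-5970, -26680) = -32650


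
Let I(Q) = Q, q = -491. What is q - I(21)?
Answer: -512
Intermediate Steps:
q - I(21) = -491 - 1*21 = -491 - 21 = -512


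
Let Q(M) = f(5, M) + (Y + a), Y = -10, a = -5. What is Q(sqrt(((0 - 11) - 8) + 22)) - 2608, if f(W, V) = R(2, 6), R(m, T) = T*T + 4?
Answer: -2583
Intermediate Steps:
R(m, T) = 4 + T**2 (R(m, T) = T**2 + 4 = 4 + T**2)
f(W, V) = 40 (f(W, V) = 4 + 6**2 = 4 + 36 = 40)
Q(M) = 25 (Q(M) = 40 + (-10 - 5) = 40 - 15 = 25)
Q(sqrt(((0 - 11) - 8) + 22)) - 2608 = 25 - 2608 = -2583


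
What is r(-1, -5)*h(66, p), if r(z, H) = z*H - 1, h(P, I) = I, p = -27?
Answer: -108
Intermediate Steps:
r(z, H) = -1 + H*z (r(z, H) = H*z - 1 = -1 + H*z)
r(-1, -5)*h(66, p) = (-1 - 5*(-1))*(-27) = (-1 + 5)*(-27) = 4*(-27) = -108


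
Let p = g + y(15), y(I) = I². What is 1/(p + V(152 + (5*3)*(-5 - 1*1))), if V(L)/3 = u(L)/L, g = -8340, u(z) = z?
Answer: -1/8112 ≈ -0.00012327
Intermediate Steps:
p = -8115 (p = -8340 + 15² = -8340 + 225 = -8115)
V(L) = 3 (V(L) = 3*(L/L) = 3*1 = 3)
1/(p + V(152 + (5*3)*(-5 - 1*1))) = 1/(-8115 + 3) = 1/(-8112) = -1/8112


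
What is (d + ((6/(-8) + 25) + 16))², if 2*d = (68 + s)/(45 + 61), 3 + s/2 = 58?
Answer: 75881521/44944 ≈ 1688.4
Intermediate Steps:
s = 110 (s = -6 + 2*58 = -6 + 116 = 110)
d = 89/106 (d = ((68 + 110)/(45 + 61))/2 = (178/106)/2 = (178*(1/106))/2 = (½)*(89/53) = 89/106 ≈ 0.83962)
(d + ((6/(-8) + 25) + 16))² = (89/106 + ((6/(-8) + 25) + 16))² = (89/106 + ((6*(-⅛) + 25) + 16))² = (89/106 + ((-¾ + 25) + 16))² = (89/106 + (97/4 + 16))² = (89/106 + 161/4)² = (8711/212)² = 75881521/44944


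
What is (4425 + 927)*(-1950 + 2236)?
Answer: 1530672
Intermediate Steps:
(4425 + 927)*(-1950 + 2236) = 5352*286 = 1530672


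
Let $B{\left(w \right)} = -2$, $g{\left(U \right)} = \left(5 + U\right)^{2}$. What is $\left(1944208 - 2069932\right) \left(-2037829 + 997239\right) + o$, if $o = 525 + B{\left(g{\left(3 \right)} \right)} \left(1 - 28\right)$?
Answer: $130827137739$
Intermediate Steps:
$o = 579$ ($o = 525 - 2 \left(1 - 28\right) = 525 - -54 = 525 + 54 = 579$)
$\left(1944208 - 2069932\right) \left(-2037829 + 997239\right) + o = \left(1944208 - 2069932\right) \left(-2037829 + 997239\right) + 579 = \left(-125724\right) \left(-1040590\right) + 579 = 130827137160 + 579 = 130827137739$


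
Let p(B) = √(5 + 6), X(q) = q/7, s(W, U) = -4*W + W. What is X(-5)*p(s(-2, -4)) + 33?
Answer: 33 - 5*√11/7 ≈ 30.631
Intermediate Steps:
s(W, U) = -3*W
X(q) = q/7 (X(q) = q*(⅐) = q/7)
p(B) = √11
X(-5)*p(s(-2, -4)) + 33 = ((⅐)*(-5))*√11 + 33 = -5*√11/7 + 33 = 33 - 5*√11/7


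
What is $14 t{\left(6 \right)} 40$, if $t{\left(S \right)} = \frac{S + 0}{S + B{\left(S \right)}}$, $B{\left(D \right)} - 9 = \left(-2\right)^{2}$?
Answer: $\frac{3360}{19} \approx 176.84$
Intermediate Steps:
$B{\left(D \right)} = 13$ ($B{\left(D \right)} = 9 + \left(-2\right)^{2} = 9 + 4 = 13$)
$t{\left(S \right)} = \frac{S}{13 + S}$ ($t{\left(S \right)} = \frac{S + 0}{S + 13} = \frac{S}{13 + S}$)
$14 t{\left(6 \right)} 40 = 14 \frac{6}{13 + 6} \cdot 40 = 14 \cdot \frac{6}{19} \cdot 40 = \frac{84}{19} \cdot 40 = \frac{3360}{19}$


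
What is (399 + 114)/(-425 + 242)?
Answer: -171/61 ≈ -2.8033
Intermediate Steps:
(399 + 114)/(-425 + 242) = 513/(-183) = 513*(-1/183) = -171/61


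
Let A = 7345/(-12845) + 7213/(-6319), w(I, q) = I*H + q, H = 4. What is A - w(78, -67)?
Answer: -4005023003/16233511 ≈ -246.71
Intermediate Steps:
w(I, q) = q + 4*I (w(I, q) = I*4 + q = 4*I + q = q + 4*I)
A = -27812808/16233511 (A = 7345*(-1/12845) + 7213*(-1/6319) = -1469/2569 - 7213/6319 = -27812808/16233511 ≈ -1.7133)
A - w(78, -67) = -27812808/16233511 - (-67 + 4*78) = -27812808/16233511 - (-67 + 312) = -27812808/16233511 - 1*245 = -27812808/16233511 - 245 = -4005023003/16233511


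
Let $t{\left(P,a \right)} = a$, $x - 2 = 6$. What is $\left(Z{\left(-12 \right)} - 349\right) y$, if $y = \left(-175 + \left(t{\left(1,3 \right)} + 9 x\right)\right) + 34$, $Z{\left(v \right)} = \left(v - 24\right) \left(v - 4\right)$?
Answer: $-14982$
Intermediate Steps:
$x = 8$ ($x = 2 + 6 = 8$)
$Z{\left(v \right)} = \left(-24 + v\right) \left(-4 + v\right)$
$y = -66$ ($y = \left(-175 + \left(3 + 9 \cdot 8\right)\right) + 34 = \left(-175 + \left(3 + 72\right)\right) + 34 = \left(-175 + 75\right) + 34 = -100 + 34 = -66$)
$\left(Z{\left(-12 \right)} - 349\right) y = \left(\left(96 + \left(-12\right)^{2} - -336\right) - 349\right) \left(-66\right) = \left(\left(96 + 144 + 336\right) - 349\right) \left(-66\right) = \left(576 - 349\right) \left(-66\right) = 227 \left(-66\right) = -14982$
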